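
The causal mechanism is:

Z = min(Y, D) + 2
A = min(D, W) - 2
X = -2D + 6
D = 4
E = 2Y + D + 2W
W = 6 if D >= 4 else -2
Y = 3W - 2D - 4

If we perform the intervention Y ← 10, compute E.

36

The intervention breaks the incoming arrows to Y: Y = 3W - 2D - 4 no longer applies, and Y = 10.
W = 6 if D >= 4 else -2  [with D=4]  = 6
E = 2Y + D + 2W  [with Y=10, D=4, W=6]  = 36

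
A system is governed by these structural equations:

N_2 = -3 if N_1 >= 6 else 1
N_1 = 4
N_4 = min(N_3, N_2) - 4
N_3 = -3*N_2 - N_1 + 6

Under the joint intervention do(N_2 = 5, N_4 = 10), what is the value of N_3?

The joint intervention fixes N_2 = 5, N_4 = 10, removing each variable's own equation.
N_3 = -3*N_2 - N_1 + 6  [with N_2=5, N_1=4]  = -13

-13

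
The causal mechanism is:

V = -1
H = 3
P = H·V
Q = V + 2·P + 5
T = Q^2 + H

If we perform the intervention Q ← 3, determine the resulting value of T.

12

Intervening sets Q = 3 and removes its equation (Q = V + 2·P + 5).
T = Q^2 + H  [with Q=3, H=3]  = 12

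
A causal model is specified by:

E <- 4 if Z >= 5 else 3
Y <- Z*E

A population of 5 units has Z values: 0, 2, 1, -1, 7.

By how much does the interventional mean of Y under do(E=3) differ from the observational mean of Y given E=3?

3.9

Under do(E=3), E's equation is replaced by E=3 for every unit. Per-unit Y: 0, 6, 3, -3, 21. Mean = 5.4.
Conditioning on E=3 selects the 4 unit(s) with Z ∈ {0, 2, 1, -1}. Their Y values: 0, 6, 3, -3. Mean = 1.5.
Difference = 5.4 − 1.5 = 3.9.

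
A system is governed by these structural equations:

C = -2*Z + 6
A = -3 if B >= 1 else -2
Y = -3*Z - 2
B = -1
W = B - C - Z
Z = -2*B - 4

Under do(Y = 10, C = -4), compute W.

Under do(Y = 10, C = -4), each intervened variable's structural equation is replaced by its fixed value.
Z = -2*B - 4  [with B=-1]  = -2
W = B - C - Z  [with B=-1, C=-4, Z=-2]  = 5

5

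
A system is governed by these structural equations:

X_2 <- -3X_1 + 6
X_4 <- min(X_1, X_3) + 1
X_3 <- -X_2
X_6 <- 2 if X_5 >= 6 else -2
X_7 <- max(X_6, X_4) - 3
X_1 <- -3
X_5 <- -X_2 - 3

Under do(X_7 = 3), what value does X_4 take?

-14

Under do(X_7=3), the mechanism X_7 <- max(X_6, X_4) - 3 is discarded; X_7 is fixed at 3.
Since X_4 is not a descendant of the intervened variable, it is unaffected.
X_2 = -3X_1 + 6  [with X_1=-3]  = 15
X_3 = -X_2  [with X_2=15]  = -15
X_4 = min(X_1, X_3) + 1  [with X_1=-3, X_3=-15]  = -14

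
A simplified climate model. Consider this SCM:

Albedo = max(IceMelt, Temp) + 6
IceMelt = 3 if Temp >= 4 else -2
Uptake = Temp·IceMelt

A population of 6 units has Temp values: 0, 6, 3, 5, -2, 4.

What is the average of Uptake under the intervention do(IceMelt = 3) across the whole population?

8

do(IceMelt=3) breaks IceMelt's dependence on Temp. With IceMelt=3 fixed, Uptake across the units is 0, 18, 9, 15, -6, 12, mean 8.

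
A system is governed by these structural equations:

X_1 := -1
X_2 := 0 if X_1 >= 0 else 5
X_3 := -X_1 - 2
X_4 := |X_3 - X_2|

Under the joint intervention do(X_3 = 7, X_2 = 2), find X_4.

5

The joint intervention fixes X_3 = 7, X_2 = 2, removing each variable's own equation.
X_4 = |X_3 - X_2|  [with X_3=7, X_2=2]  = 5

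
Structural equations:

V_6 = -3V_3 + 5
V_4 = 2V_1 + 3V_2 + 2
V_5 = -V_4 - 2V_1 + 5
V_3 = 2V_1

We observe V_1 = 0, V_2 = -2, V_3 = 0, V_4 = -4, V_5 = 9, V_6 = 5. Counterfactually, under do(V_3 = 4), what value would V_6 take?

-7

The intervention breaks the incoming arrows to V_3: V_3 = 2V_1 no longer applies, and V_3 = 4.
V_6 = -3V_3 + 5  [with V_3=4]  = -7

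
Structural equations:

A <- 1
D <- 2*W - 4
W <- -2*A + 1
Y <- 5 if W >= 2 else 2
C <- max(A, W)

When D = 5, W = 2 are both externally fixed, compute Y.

The joint intervention fixes D = 5, W = 2, removing each variable's own equation.
Y = 5 if W >= 2 else 2  [with W=2]  = 5

5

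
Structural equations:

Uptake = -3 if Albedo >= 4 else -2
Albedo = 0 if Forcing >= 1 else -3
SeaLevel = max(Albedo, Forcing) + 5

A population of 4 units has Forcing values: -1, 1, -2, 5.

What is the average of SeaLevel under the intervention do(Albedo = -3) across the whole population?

5.75

Under do(Albedo=-3), Albedo's equation is replaced by Albedo=-3 for every unit. Per-unit SeaLevel: 4, 6, 3, 10. Mean = 5.75.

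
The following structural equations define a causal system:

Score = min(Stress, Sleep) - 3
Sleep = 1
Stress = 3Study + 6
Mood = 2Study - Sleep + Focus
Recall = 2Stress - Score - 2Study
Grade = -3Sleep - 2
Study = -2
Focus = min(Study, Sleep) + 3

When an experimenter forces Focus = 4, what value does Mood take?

Under do(Focus=4), the mechanism Focus = min(Study, Sleep) + 3 is discarded; Focus is fixed at 4.
Mood = 2Study - Sleep + Focus  [with Study=-2, Sleep=1, Focus=4]  = -1

-1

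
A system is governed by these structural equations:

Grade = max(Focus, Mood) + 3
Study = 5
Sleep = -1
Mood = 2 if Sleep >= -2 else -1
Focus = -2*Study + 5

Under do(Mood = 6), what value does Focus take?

Under do(Mood=6), the mechanism Mood = 2 if Sleep >= -2 else -1 is discarded; Mood is fixed at 6.
Since Focus is not a descendant of the intervened variable, it is unaffected.
Focus = -2*Study + 5  [with Study=5]  = -5

-5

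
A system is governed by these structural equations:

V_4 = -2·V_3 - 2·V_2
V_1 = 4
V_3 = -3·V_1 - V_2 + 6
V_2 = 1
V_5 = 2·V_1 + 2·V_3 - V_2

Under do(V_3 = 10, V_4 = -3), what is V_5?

Setting V_3 = 10, V_4 = -3 by intervention discards those variables' equations.
V_5 = 2·V_1 + 2·V_3 - V_2  [with V_1=4, V_3=10, V_2=1]  = 27

27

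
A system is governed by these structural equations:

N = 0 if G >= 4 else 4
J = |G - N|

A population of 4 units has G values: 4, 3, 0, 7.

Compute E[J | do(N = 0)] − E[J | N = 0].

-2

do(N=0) breaks N's dependence on G. With N=0 fixed, J across the units is 4, 3, 0, 7, mean 3.5.
E[J|N=0] averages over only the 2 units with N=0 (G = 4, 7): J = 4, 7, mean 5.5.
Difference = 3.5 − 5.5 = -2.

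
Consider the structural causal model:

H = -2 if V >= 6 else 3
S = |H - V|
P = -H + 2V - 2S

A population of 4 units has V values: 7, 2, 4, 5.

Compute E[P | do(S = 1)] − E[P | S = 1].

do(S=1) breaks S's dependence on V. With S=1 fixed, P across the units is 14, -1, 3, 5, mean 5.25.
E[P|S=1] averages over only the 2 units with S=1 (V = 2, 4): P = -1, 3, mean 1.
Difference = 5.25 − 1 = 4.25.

4.25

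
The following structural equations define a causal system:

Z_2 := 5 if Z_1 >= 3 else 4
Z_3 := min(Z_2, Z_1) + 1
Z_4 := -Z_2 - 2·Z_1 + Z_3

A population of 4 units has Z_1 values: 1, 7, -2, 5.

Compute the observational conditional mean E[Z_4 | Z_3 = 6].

E[Z_4|Z_3=6] averages over only the 2 units with Z_3=6 (Z_1 = 7, 5): Z_4 = -13, -9, mean -11.

-11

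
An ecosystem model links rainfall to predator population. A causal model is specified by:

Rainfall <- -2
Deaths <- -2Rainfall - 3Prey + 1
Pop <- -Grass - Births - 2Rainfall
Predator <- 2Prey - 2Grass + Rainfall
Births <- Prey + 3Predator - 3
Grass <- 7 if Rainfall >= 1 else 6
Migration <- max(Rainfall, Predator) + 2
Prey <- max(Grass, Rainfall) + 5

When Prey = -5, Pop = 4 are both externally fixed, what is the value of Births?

-80

The joint intervention fixes Prey = -5, Pop = 4, removing each variable's own equation.
Grass = 7 if Rainfall >= 1 else 6  [with Rainfall=-2]  = 6
Predator = 2Prey - 2Grass + Rainfall  [with Prey=-5, Grass=6, Rainfall=-2]  = -24
Births = Prey + 3Predator - 3  [with Prey=-5, Predator=-24]  = -80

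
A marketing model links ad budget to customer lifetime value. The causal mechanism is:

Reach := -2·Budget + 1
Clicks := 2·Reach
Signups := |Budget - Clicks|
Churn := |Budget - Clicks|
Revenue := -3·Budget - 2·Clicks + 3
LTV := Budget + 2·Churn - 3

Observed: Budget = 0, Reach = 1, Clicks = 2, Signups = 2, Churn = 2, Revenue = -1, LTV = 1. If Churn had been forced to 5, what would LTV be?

7

Under do(Churn=5), the mechanism Churn := |Budget - Clicks| is discarded; Churn is fixed at 5.
LTV = Budget + 2·Churn - 3  [with Budget=0, Churn=5]  = 7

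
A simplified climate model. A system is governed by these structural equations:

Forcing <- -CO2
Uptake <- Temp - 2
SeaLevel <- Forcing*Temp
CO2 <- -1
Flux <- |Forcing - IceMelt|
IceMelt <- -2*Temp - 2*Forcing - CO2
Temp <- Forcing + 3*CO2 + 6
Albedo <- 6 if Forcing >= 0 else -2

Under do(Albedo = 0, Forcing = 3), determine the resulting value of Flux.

Setting Albedo = 0, Forcing = 3 by intervention discards those variables' equations.
Temp = Forcing + 3*CO2 + 6  [with Forcing=3, CO2=-1]  = 6
IceMelt = -2*Temp - 2*Forcing - CO2  [with Temp=6, Forcing=3, CO2=-1]  = -17
Flux = |Forcing - IceMelt|  [with Forcing=3, IceMelt=-17]  = 20

20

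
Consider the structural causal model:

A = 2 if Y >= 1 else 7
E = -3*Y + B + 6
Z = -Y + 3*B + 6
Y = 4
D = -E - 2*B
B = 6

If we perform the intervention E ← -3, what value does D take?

-9

Under do(E=-3), the mechanism E = -3*Y + B + 6 is discarded; E is fixed at -3.
D = -E - 2*B  [with E=-3, B=6]  = -9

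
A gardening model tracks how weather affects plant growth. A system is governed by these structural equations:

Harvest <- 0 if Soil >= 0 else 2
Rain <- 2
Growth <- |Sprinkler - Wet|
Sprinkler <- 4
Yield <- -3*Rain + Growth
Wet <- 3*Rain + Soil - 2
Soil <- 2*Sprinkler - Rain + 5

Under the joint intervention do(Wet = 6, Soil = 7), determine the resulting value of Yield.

The joint intervention fixes Wet = 6, Soil = 7, removing each variable's own equation.
Growth = |Sprinkler - Wet|  [with Sprinkler=4, Wet=6]  = 2
Yield = -3*Rain + Growth  [with Rain=2, Growth=2]  = -4

-4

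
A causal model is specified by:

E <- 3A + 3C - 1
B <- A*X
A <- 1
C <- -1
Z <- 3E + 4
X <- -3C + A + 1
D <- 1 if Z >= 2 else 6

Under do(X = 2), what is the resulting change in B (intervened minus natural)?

-3

The intervention breaks the incoming arrows to X: X <- -3C + A + 1 no longer applies, and X = 2.
B = A*X  [with A=1, X=2]  = 2
Without intervention: X = -3C + A + 1  [with C=-1, A=1]  = 5; B = A*X  [with A=1, X=5]  = 5.
Change = 2 − 5 = -3.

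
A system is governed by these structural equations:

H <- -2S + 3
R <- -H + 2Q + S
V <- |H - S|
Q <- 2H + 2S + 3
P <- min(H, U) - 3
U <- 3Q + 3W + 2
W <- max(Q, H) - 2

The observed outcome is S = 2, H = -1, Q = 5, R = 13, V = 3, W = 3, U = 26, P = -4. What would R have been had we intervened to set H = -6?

-2

Under do(H=-6), the mechanism H <- -2S + 3 is discarded; H is fixed at -6.
Q = 2H + 2S + 3  [with H=-6, S=2]  = -5
R = -H + 2Q + S  [with H=-6, Q=-5, S=2]  = -2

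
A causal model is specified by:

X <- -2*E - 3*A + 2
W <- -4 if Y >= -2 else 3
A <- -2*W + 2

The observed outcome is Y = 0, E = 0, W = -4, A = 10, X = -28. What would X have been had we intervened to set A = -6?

20

Intervening sets A = -6 and removes its equation (A <- -2*W + 2).
X = -2*E - 3*A + 2  [with E=0, A=-6]  = 20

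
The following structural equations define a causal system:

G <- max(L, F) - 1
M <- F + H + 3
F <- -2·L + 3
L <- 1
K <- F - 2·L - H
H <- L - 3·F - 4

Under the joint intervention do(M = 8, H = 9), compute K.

-10

Setting M = 8, H = 9 by intervention discards those variables' equations.
F = -2·L + 3  [with L=1]  = 1
K = F - 2·L - H  [with F=1, L=1, H=9]  = -10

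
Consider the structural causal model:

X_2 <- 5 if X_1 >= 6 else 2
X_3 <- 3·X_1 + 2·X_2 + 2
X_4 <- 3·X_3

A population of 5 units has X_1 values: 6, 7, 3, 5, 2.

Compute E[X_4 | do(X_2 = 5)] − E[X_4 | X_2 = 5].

Every unit gets X_2=5 under the intervention. X_4 values become 90, 99, 63, 81, 54; E[X_4|do(X_2=5)] = 77.4.
Conditioning on X_2=5 selects the 2 unit(s) with X_1 ∈ {6, 7}. Their X_4 values: 90, 99. Mean = 94.5.
Difference = 77.4 − 94.5 = -17.1.

-17.1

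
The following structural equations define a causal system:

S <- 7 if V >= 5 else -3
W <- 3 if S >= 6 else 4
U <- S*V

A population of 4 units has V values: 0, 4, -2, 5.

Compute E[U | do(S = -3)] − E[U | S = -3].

Every unit gets S=-3 under the intervention. U values become 0, -12, 6, -15; E[U|do(S=-3)] = -5.25.
E[U|S=-3] averages over only the 3 units with S=-3 (V = 0, 4, -2): U = 0, -12, 6, mean -2.
Difference = -5.25 − (-2) = -3.25.

-3.25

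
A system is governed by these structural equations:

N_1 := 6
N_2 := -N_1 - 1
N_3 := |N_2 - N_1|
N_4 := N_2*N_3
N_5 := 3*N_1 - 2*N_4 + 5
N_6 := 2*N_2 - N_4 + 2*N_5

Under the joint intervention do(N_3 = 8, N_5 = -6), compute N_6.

30

Setting N_3 = 8, N_5 = -6 by intervention discards those variables' equations.
N_2 = -N_1 - 1  [with N_1=6]  = -7
N_4 = N_2*N_3  [with N_2=-7, N_3=8]  = -56
N_6 = 2*N_2 - N_4 + 2*N_5  [with N_2=-7, N_4=-56, N_5=-6]  = 30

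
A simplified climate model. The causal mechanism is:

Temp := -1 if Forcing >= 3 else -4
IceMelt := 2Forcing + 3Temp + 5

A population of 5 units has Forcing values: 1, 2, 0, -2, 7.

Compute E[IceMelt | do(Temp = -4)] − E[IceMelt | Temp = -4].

2.7

The intervention sets Temp=-4 in all 5 units regardless of Forcing. Recomputing IceMelt per unit gives -5, -3, -7, -11, 7; average -3.8.
Observing Temp=-4 restricts to units where Temp's equation naturally yields -4: Forcing ∈ {1, 2, 0, -2}. In that subpopulation IceMelt = -5, -3, -7, -11, mean -6.5.
Difference = -3.8 − (-6.5) = 2.7.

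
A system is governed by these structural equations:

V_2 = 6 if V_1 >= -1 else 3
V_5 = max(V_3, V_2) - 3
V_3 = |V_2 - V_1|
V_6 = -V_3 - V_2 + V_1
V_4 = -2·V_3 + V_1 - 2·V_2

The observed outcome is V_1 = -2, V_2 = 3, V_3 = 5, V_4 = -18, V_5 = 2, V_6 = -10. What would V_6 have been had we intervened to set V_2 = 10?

-24

Under do(V_2=10), the mechanism V_2 = 6 if V_1 >= -1 else 3 is discarded; V_2 is fixed at 10.
V_3 = |V_2 - V_1|  [with V_2=10, V_1=-2]  = 12
V_6 = -V_3 - V_2 + V_1  [with V_3=12, V_2=10, V_1=-2]  = -24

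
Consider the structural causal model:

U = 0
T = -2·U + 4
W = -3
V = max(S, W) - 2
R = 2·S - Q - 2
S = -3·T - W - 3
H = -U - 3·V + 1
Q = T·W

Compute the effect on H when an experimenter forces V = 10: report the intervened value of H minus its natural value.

-45

Intervening sets V = 10 and removes its equation (V = max(S, W) - 2).
H = -U - 3·V + 1  [with U=0, V=10]  = -29
Without intervention: T = -2·U + 4  [with U=0]  = 4; S = -3·T - W - 3  [with T=4, W=-3]  = -12; V = max(S, W) - 2  [with S=-12, W=-3]  = -5; H = -U - 3·V + 1  [with U=0, V=-5]  = 16.
Change = -29 − 16 = -45.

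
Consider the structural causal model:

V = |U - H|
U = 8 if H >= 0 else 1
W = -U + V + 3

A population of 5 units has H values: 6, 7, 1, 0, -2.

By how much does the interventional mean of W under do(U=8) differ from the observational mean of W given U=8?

1.1

do(U=8) breaks U's dependence on H. With U=8 fixed, W across the units is -3, -4, 2, 3, 5, mean 0.6.
Observing U=8 restricts to units where U's equation naturally yields 8: H ∈ {6, 7, 1, 0}. In that subpopulation W = -3, -4, 2, 3, mean -0.5.
Difference = 0.6 − (-0.5) = 1.1.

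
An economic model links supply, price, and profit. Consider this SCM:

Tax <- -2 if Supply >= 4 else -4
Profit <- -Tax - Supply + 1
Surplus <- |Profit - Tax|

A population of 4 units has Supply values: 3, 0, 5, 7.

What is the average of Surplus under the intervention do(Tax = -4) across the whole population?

5.25

do(Tax=-4) breaks Tax's dependence on Supply. With Tax=-4 fixed, Surplus across the units is 6, 9, 4, 2, mean 5.25.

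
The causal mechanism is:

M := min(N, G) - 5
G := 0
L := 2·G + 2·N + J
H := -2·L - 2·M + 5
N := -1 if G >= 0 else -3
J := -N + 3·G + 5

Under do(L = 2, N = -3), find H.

The joint intervention fixes L = 2, N = -3, removing each variable's own equation.
M = min(N, G) - 5  [with N=-3, G=0]  = -8
H = -2·L - 2·M + 5  [with L=2, M=-8]  = 17

17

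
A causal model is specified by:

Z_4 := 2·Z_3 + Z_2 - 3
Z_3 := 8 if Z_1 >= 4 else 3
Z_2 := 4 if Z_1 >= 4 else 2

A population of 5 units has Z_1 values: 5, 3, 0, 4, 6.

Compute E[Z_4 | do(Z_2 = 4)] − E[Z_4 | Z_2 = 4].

-4

Every unit gets Z_2=4 under the intervention. Z_4 values become 17, 7, 7, 17, 17; E[Z_4|do(Z_2=4)] = 13.
Observing Z_2=4 restricts to units where Z_2's equation naturally yields 4: Z_1 ∈ {5, 4, 6}. In that subpopulation Z_4 = 17, 17, 17, mean 17.
Difference = 13 − 17 = -4.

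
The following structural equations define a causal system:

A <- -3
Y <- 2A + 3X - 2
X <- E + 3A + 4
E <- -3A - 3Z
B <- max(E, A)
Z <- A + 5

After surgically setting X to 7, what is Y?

13

The intervention breaks the incoming arrows to X: X <- E + 3A + 4 no longer applies, and X = 7.
Y = 2A + 3X - 2  [with A=-3, X=7]  = 13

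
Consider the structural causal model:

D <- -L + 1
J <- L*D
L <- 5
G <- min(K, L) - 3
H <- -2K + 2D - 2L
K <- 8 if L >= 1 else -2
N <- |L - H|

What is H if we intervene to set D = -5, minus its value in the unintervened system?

-2

do(D=-5) replaces the equation D <- -L + 1 with the constant D = -5.
K = 8 if L >= 1 else -2  [with L=5]  = 8
H = -2K + 2D - 2L  [with K=8, D=-5, L=5]  = -36
Without intervention: K = 8 if L >= 1 else -2  [with L=5]  = 8; D = -L + 1  [with L=5]  = -4; H = -2K + 2D - 2L  [with K=8, D=-4, L=5]  = -34.
Change = -36 − (-34) = -2.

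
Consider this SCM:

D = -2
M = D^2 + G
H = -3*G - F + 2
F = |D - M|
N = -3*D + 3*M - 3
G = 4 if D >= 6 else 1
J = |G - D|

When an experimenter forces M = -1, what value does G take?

The intervention breaks the incoming arrows to M: M = D^2 + G no longer applies, and M = -1.
Since G is not a descendant of the intervened variable, it is unaffected.
G = 4 if D >= 6 else 1  [with D=-2]  = 1

1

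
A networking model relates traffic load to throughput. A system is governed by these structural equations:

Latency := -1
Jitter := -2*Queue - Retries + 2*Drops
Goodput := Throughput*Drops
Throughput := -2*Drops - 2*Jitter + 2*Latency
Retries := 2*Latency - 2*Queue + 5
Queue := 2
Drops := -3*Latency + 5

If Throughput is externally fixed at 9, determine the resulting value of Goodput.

72

Intervening sets Throughput = 9 and removes its equation (Throughput := -2*Drops - 2*Jitter + 2*Latency).
Drops = -3*Latency + 5  [with Latency=-1]  = 8
Goodput = Throughput*Drops  [with Throughput=9, Drops=8]  = 72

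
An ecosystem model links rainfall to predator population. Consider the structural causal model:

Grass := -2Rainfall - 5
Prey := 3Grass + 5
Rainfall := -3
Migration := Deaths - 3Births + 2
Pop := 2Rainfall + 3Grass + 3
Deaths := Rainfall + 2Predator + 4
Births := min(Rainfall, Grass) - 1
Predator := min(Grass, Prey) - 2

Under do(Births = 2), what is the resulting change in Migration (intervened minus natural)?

-18

Under do(Births=2), the mechanism Births := min(Rainfall, Grass) - 1 is discarded; Births is fixed at 2.
Grass = -2Rainfall - 5  [with Rainfall=-3]  = 1
Prey = 3Grass + 5  [with Grass=1]  = 8
Predator = min(Grass, Prey) - 2  [with Grass=1, Prey=8]  = -1
Deaths = Rainfall + 2Predator + 4  [with Rainfall=-3, Predator=-1]  = -1
Migration = Deaths - 3Births + 2  [with Deaths=-1, Births=2]  = -5
Without intervention: Grass = -2Rainfall - 5  [with Rainfall=-3]  = 1; Prey = 3Grass + 5  [with Grass=1]  = 8; Predator = min(Grass, Prey) - 2  [with Grass=1, Prey=8]  = -1; Births = min(Rainfall, Grass) - 1  [with Rainfall=-3, Grass=1]  = -4; Deaths = Rainfall + 2Predator + 4  [with Rainfall=-3, Predator=-1]  = -1; Migration = Deaths - 3Births + 2  [with Deaths=-1, Births=-4]  = 13.
Change = -5 − 13 = -18.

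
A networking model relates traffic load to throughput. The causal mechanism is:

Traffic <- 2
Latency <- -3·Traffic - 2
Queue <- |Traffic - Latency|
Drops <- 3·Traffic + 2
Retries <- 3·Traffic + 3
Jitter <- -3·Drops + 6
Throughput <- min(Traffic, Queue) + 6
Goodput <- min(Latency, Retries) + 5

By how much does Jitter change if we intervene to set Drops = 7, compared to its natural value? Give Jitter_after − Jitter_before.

Under do(Drops=7), the mechanism Drops <- 3·Traffic + 2 is discarded; Drops is fixed at 7.
Jitter = -3·Drops + 6  [with Drops=7]  = -15
Without intervention: Drops = 3·Traffic + 2  [with Traffic=2]  = 8; Jitter = -3·Drops + 6  [with Drops=8]  = -18.
Change = -15 − (-18) = 3.

3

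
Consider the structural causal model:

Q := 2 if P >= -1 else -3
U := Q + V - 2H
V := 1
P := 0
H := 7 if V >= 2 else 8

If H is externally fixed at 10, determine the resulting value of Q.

The intervention breaks the incoming arrows to H: H := 7 if V >= 2 else 8 no longer applies, and H = 10.
Q is not downstream of the intervention, so its value is determined by the original equations.
Q = 2 if P >= -1 else -3  [with P=0]  = 2

2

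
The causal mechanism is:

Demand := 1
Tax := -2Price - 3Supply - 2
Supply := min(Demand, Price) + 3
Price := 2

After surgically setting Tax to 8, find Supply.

4

Under do(Tax=8), the mechanism Tax := -2Price - 3Supply - 2 is discarded; Tax is fixed at 8.
Since Supply is not a descendant of the intervened variable, it is unaffected.
Supply = min(Demand, Price) + 3  [with Demand=1, Price=2]  = 4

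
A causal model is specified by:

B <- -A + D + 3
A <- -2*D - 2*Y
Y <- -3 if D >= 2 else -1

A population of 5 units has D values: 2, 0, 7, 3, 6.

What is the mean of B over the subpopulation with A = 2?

2

Conditioning on A=2 selects the 2 unit(s) with D ∈ {2, 0}. Their B values: 3, 1. Mean = 2.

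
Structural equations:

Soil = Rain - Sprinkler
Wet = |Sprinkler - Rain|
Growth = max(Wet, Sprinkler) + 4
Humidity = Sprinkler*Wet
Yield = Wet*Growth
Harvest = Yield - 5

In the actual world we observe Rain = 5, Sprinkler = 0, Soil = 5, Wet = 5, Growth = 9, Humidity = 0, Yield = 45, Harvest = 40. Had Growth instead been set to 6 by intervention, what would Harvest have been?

25

do(Growth=6) replaces the equation Growth = max(Wet, Sprinkler) + 4 with the constant Growth = 6.
Wet = |Sprinkler - Rain|  [with Sprinkler=0, Rain=5]  = 5
Yield = Wet*Growth  [with Wet=5, Growth=6]  = 30
Harvest = Yield - 5  [with Yield=30]  = 25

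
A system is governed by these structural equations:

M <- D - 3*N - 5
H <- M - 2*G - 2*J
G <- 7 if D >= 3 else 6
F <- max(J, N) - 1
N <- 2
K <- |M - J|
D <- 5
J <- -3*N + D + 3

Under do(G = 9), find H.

Under do(G=9), the mechanism G <- 7 if D >= 3 else 6 is discarded; G is fixed at 9.
J = -3*N + D + 3  [with N=2, D=5]  = 2
M = D - 3*N - 5  [with D=5, N=2]  = -6
H = M - 2*G - 2*J  [with M=-6, G=9, J=2]  = -28

-28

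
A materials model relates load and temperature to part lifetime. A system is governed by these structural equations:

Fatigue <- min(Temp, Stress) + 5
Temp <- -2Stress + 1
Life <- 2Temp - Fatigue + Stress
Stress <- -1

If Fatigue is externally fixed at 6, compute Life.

-1

The intervention breaks the incoming arrows to Fatigue: Fatigue <- min(Temp, Stress) + 5 no longer applies, and Fatigue = 6.
Temp = -2Stress + 1  [with Stress=-1]  = 3
Life = 2Temp - Fatigue + Stress  [with Temp=3, Fatigue=6, Stress=-1]  = -1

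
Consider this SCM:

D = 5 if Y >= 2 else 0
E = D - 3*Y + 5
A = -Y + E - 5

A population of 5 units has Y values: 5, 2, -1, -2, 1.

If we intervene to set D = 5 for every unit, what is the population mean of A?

1

Every unit gets D=5 under the intervention. A values become -15, -3, 9, 13, 1; E[A|do(D=5)] = 1.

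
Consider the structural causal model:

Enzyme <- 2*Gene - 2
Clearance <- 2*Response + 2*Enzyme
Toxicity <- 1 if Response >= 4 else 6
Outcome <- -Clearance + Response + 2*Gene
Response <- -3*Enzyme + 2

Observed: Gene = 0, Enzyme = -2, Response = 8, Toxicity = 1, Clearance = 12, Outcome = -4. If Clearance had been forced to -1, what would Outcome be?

The intervention breaks the incoming arrows to Clearance: Clearance <- 2*Response + 2*Enzyme no longer applies, and Clearance = -1.
Enzyme = 2*Gene - 2  [with Gene=0]  = -2
Response = -3*Enzyme + 2  [with Enzyme=-2]  = 8
Outcome = -Clearance + Response + 2*Gene  [with Clearance=-1, Response=8, Gene=0]  = 9

9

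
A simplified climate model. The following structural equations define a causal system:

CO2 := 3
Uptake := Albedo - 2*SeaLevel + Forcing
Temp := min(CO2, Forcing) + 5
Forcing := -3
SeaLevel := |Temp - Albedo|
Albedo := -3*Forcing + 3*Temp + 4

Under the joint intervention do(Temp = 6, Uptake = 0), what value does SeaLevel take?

25

The joint intervention fixes Temp = 6, Uptake = 0, removing each variable's own equation.
Albedo = -3*Forcing + 3*Temp + 4  [with Forcing=-3, Temp=6]  = 31
SeaLevel = |Temp - Albedo|  [with Temp=6, Albedo=31]  = 25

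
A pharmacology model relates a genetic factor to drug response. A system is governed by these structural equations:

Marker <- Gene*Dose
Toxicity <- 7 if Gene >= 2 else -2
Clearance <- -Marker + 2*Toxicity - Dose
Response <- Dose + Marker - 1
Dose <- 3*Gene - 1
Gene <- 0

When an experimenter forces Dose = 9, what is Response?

8

Under do(Dose=9), the mechanism Dose <- 3*Gene - 1 is discarded; Dose is fixed at 9.
Marker = Gene*Dose  [with Gene=0, Dose=9]  = 0
Response = Dose + Marker - 1  [with Dose=9, Marker=0]  = 8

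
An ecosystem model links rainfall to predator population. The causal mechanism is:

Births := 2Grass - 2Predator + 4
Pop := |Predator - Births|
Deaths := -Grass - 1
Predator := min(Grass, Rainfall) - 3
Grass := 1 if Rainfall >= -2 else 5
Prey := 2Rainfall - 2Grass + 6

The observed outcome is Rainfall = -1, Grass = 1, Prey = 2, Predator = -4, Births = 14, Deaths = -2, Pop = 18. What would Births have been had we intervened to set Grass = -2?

10

do(Grass=-2) replaces the equation Grass := 1 if Rainfall >= -2 else 5 with the constant Grass = -2.
Predator = min(Grass, Rainfall) - 3  [with Grass=-2, Rainfall=-1]  = -5
Births = 2Grass - 2Predator + 4  [with Grass=-2, Predator=-5]  = 10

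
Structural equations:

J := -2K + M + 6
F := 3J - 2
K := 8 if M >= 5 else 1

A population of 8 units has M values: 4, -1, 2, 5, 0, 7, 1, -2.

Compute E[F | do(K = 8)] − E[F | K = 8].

-12

Every unit gets K=8 under the intervention. F values become -20, -35, -26, -17, -32, -11, -29, -38; E[F|do(K=8)] = -26.
Observing K=8 restricts to units where K's equation naturally yields 8: M ∈ {5, 7}. In that subpopulation F = -17, -11, mean -14.
Difference = -26 − (-14) = -12.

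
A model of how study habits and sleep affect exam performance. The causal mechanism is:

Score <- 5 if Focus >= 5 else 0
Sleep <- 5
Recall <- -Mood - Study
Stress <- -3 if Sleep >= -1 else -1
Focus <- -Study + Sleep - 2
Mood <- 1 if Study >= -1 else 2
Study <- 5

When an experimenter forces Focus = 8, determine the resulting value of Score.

5

Intervening sets Focus = 8 and removes its equation (Focus <- -Study + Sleep - 2).
Score = 5 if Focus >= 5 else 0  [with Focus=8]  = 5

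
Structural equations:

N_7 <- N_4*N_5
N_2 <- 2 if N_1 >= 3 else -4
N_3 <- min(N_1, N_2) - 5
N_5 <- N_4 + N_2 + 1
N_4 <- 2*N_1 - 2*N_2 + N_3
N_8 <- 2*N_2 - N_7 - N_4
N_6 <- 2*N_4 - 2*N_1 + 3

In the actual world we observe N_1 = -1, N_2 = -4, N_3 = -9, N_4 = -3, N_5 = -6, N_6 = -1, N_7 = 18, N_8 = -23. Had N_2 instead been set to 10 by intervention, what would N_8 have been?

-428

do(N_2=10) replaces the equation N_2 <- 2 if N_1 >= 3 else -4 with the constant N_2 = 10.
N_3 = min(N_1, N_2) - 5  [with N_1=-1, N_2=10]  = -6
N_4 = 2*N_1 - 2*N_2 + N_3  [with N_1=-1, N_2=10, N_3=-6]  = -28
N_5 = N_4 + N_2 + 1  [with N_4=-28, N_2=10]  = -17
N_7 = N_4*N_5  [with N_4=-28, N_5=-17]  = 476
N_8 = 2*N_2 - N_7 - N_4  [with N_2=10, N_7=476, N_4=-28]  = -428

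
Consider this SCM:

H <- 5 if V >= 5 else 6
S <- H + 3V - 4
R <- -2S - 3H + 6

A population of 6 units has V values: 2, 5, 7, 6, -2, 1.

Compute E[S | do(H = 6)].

11.5

Every unit gets H=6 under the intervention. S values become 8, 17, 23, 20, -4, 5; E[S|do(H=6)] = 11.5.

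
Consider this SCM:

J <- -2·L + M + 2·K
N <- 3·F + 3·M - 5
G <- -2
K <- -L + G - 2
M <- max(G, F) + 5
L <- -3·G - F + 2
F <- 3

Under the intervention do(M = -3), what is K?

-9

do(M=-3) replaces the equation M <- max(G, F) + 5 with the constant M = -3.
K is not downstream of the intervention, so its value is determined by the original equations.
L = -3·G - F + 2  [with G=-2, F=3]  = 5
K = -L + G - 2  [with L=5, G=-2]  = -9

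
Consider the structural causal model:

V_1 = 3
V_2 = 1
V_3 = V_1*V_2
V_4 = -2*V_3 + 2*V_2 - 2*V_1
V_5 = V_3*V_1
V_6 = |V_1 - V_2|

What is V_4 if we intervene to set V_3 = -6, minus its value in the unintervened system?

The intervention breaks the incoming arrows to V_3: V_3 = V_1*V_2 no longer applies, and V_3 = -6.
V_4 = -2*V_3 + 2*V_2 - 2*V_1  [with V_3=-6, V_2=1, V_1=3]  = 8
Without intervention: V_3 = V_1*V_2  [with V_1=3, V_2=1]  = 3; V_4 = -2*V_3 + 2*V_2 - 2*V_1  [with V_3=3, V_2=1, V_1=3]  = -10.
Change = 8 − (-10) = 18.

18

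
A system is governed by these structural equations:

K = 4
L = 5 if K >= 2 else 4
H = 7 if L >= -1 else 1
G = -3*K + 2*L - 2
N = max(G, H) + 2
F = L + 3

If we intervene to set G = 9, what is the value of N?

11

Intervening sets G = 9 and removes its equation (G = -3*K + 2*L - 2).
L = 5 if K >= 2 else 4  [with K=4]  = 5
H = 7 if L >= -1 else 1  [with L=5]  = 7
N = max(G, H) + 2  [with G=9, H=7]  = 11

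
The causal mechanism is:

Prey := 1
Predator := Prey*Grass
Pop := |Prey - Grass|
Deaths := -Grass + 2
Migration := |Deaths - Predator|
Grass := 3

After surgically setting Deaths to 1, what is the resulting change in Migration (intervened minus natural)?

Intervening sets Deaths = 1 and removes its equation (Deaths := -Grass + 2).
Predator = Prey*Grass  [with Prey=1, Grass=3]  = 3
Migration = |Deaths - Predator|  [with Deaths=1, Predator=3]  = 2
Without intervention: Predator = Prey*Grass  [with Prey=1, Grass=3]  = 3; Deaths = -Grass + 2  [with Grass=3]  = -1; Migration = |Deaths - Predator|  [with Deaths=-1, Predator=3]  = 4.
Change = 2 − 4 = -2.

-2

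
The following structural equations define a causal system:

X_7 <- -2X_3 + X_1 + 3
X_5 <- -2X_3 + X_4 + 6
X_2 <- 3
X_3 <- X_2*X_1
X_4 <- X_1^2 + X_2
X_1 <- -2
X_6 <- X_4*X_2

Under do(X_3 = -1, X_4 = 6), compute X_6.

18

Setting X_3 = -1, X_4 = 6 by intervention discards those variables' equations.
X_6 = X_4*X_2  [with X_4=6, X_2=3]  = 18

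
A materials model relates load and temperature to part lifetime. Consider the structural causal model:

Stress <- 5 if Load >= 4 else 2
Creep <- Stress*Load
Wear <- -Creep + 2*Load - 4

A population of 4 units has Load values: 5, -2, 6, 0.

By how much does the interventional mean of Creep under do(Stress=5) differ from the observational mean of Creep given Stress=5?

-16.25

do(Stress=5) breaks Stress's dependence on Load. With Stress=5 fixed, Creep across the units is 25, -10, 30, 0, mean 11.25.
Observing Stress=5 restricts to units where Stress's equation naturally yields 5: Load ∈ {5, 6}. In that subpopulation Creep = 25, 30, mean 27.5.
Difference = 11.25 − 27.5 = -16.25.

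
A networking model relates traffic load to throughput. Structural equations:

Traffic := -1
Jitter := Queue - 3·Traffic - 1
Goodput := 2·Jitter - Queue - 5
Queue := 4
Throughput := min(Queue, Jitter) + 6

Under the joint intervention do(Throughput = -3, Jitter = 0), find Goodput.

The joint intervention fixes Throughput = -3, Jitter = 0, removing each variable's own equation.
Goodput = 2·Jitter - Queue - 5  [with Jitter=0, Queue=4]  = -9

-9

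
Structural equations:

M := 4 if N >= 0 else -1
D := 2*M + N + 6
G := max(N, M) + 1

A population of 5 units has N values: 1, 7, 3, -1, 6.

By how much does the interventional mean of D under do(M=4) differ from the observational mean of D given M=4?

Under do(M=4), M's equation is replaced by M=4 for every unit. Per-unit D: 15, 21, 17, 13, 20. Mean = 17.2.
Conditioning on M=4 selects the 4 unit(s) with N ∈ {1, 7, 3, 6}. Their D values: 15, 21, 17, 20. Mean = 18.25.
Difference = 17.2 − 18.25 = -1.05.

-1.05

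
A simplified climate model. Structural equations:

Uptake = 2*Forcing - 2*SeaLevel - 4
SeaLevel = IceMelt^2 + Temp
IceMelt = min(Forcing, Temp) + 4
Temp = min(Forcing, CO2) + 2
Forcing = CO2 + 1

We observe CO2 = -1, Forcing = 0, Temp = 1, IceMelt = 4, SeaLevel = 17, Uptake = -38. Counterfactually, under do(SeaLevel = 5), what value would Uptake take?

The intervention breaks the incoming arrows to SeaLevel: SeaLevel = IceMelt^2 + Temp no longer applies, and SeaLevel = 5.
Forcing = CO2 + 1  [with CO2=-1]  = 0
Uptake = 2*Forcing - 2*SeaLevel - 4  [with Forcing=0, SeaLevel=5]  = -14

-14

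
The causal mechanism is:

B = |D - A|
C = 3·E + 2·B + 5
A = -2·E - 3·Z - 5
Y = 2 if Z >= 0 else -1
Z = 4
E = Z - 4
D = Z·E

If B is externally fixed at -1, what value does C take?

Intervening sets B = -1 and removes its equation (B = |D - A|).
E = Z - 4  [with Z=4]  = 0
C = 3·E + 2·B + 5  [with E=0, B=-1]  = 3

3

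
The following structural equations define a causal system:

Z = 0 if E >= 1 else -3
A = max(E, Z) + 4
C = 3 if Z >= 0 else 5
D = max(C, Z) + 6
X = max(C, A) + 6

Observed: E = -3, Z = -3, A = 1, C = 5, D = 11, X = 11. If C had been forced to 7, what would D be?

13

Intervening sets C = 7 and removes its equation (C = 3 if Z >= 0 else 5).
Z = 0 if E >= 1 else -3  [with E=-3]  = -3
D = max(C, Z) + 6  [with C=7, Z=-3]  = 13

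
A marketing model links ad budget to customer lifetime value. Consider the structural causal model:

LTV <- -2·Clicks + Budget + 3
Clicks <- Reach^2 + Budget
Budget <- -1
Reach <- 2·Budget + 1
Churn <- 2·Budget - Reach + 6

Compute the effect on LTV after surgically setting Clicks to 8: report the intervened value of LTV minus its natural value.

-16

do(Clicks=8) replaces the equation Clicks <- Reach^2 + Budget with the constant Clicks = 8.
LTV = -2·Clicks + Budget + 3  [with Clicks=8, Budget=-1]  = -14
Without intervention: Reach = 2·Budget + 1  [with Budget=-1]  = -1; Clicks = Reach^2 + Budget  [with Reach=-1, Budget=-1]  = 0; LTV = -2·Clicks + Budget + 3  [with Clicks=0, Budget=-1]  = 2.
Change = -14 − 2 = -16.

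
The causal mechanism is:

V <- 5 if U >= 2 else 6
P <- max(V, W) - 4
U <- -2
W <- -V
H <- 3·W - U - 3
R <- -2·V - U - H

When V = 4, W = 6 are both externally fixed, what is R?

Under do(V = 4, W = 6), each intervened variable's structural equation is replaced by its fixed value.
H = 3·W - U - 3  [with W=6, U=-2]  = 17
R = -2·V - U - H  [with V=4, U=-2, H=17]  = -23

-23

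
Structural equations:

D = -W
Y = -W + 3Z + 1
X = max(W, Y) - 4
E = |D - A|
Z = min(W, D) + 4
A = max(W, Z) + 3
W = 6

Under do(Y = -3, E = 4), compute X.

2

Under do(Y = -3, E = 4), each intervened variable's structural equation is replaced by its fixed value.
X = max(W, Y) - 4  [with W=6, Y=-3]  = 2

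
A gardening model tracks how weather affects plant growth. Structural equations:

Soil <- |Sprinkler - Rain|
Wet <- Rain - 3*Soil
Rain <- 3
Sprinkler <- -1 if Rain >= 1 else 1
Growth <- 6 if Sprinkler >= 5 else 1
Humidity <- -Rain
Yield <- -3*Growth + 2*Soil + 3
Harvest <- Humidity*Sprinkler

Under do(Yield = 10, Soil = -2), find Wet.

The joint intervention fixes Yield = 10, Soil = -2, removing each variable's own equation.
Wet = Rain - 3*Soil  [with Rain=3, Soil=-2]  = 9

9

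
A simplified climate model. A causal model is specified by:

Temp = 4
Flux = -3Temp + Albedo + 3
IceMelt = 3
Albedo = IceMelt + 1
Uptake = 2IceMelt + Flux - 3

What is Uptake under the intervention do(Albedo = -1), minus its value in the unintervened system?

-5

do(Albedo=-1) replaces the equation Albedo = IceMelt + 1 with the constant Albedo = -1.
Flux = -3Temp + Albedo + 3  [with Temp=4, Albedo=-1]  = -10
Uptake = 2IceMelt + Flux - 3  [with IceMelt=3, Flux=-10]  = -7
Without intervention: Albedo = IceMelt + 1  [with IceMelt=3]  = 4; Flux = -3Temp + Albedo + 3  [with Temp=4, Albedo=4]  = -5; Uptake = 2IceMelt + Flux - 3  [with IceMelt=3, Flux=-5]  = -2.
Change = -7 − (-2) = -5.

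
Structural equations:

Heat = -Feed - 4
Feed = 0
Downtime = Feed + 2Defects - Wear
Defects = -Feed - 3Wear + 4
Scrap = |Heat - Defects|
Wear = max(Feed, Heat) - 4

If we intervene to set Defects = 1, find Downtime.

Under do(Defects=1), the mechanism Defects = -Feed - 3Wear + 4 is discarded; Defects is fixed at 1.
Heat = -Feed - 4  [with Feed=0]  = -4
Wear = max(Feed, Heat) - 4  [with Feed=0, Heat=-4]  = -4
Downtime = Feed + 2Defects - Wear  [with Feed=0, Defects=1, Wear=-4]  = 6

6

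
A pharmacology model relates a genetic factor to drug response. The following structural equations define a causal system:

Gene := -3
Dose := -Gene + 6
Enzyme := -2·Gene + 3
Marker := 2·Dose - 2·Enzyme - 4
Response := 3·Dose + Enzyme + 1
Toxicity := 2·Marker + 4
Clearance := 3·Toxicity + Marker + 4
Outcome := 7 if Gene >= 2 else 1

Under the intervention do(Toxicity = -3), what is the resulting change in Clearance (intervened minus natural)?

3

Intervening sets Toxicity = -3 and removes its equation (Toxicity := 2·Marker + 4).
Dose = -Gene + 6  [with Gene=-3]  = 9
Enzyme = -2·Gene + 3  [with Gene=-3]  = 9
Marker = 2·Dose - 2·Enzyme - 4  [with Dose=9, Enzyme=9]  = -4
Clearance = 3·Toxicity + Marker + 4  [with Toxicity=-3, Marker=-4]  = -9
Without intervention: Dose = -Gene + 6  [with Gene=-3]  = 9; Enzyme = -2·Gene + 3  [with Gene=-3]  = 9; Marker = 2·Dose - 2·Enzyme - 4  [with Dose=9, Enzyme=9]  = -4; Toxicity = 2·Marker + 4  [with Marker=-4]  = -4; Clearance = 3·Toxicity + Marker + 4  [with Toxicity=-4, Marker=-4]  = -12.
Change = -9 − (-12) = 3.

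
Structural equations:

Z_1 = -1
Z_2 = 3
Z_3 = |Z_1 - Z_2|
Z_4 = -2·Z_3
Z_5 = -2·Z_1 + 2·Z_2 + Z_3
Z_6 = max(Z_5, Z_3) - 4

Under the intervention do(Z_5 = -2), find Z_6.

0

The intervention breaks the incoming arrows to Z_5: Z_5 = -2·Z_1 + 2·Z_2 + Z_3 no longer applies, and Z_5 = -2.
Z_3 = |Z_1 - Z_2|  [with Z_1=-1, Z_2=3]  = 4
Z_6 = max(Z_5, Z_3) - 4  [with Z_5=-2, Z_3=4]  = 0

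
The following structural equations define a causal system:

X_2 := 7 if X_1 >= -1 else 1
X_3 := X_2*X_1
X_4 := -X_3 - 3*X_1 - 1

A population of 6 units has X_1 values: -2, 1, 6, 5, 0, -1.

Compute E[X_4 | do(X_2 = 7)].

-16

do(X_2=7) breaks X_2's dependence on X_1. With X_2=7 fixed, X_4 across the units is 19, -11, -61, -51, -1, 9, mean -16.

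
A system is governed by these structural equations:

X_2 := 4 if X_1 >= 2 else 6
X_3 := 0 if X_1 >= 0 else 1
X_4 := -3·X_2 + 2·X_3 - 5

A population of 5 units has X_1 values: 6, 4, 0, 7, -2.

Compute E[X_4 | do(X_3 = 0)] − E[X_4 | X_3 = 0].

-0.9

Every unit gets X_3=0 under the intervention. X_4 values become -17, -17, -23, -17, -23; E[X_4|do(X_3=0)] = -19.4.
Conditioning on X_3=0 selects the 4 unit(s) with X_1 ∈ {6, 4, 0, 7}. Their X_4 values: -17, -17, -23, -17. Mean = -18.5.
Difference = -19.4 − (-18.5) = -0.9.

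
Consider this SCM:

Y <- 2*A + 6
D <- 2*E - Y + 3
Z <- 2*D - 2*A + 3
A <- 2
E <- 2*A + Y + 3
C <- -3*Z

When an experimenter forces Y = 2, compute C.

Under do(Y=2), the mechanism Y <- 2*A + 6 is discarded; Y is fixed at 2.
E = 2*A + Y + 3  [with A=2, Y=2]  = 9
D = 2*E - Y + 3  [with E=9, Y=2]  = 19
Z = 2*D - 2*A + 3  [with D=19, A=2]  = 37
C = -3*Z  [with Z=37]  = -111

-111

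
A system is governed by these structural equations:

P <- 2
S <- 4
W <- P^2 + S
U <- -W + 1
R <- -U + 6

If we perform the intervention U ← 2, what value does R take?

4

Intervening sets U = 2 and removes its equation (U <- -W + 1).
R = -U + 6  [with U=2]  = 4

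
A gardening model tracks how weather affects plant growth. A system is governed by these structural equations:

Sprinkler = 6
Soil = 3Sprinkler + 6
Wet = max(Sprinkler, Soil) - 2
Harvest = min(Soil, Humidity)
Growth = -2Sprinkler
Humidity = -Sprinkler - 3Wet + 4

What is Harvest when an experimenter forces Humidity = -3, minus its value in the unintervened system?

65

The intervention breaks the incoming arrows to Humidity: Humidity = -Sprinkler - 3Wet + 4 no longer applies, and Humidity = -3.
Soil = 3Sprinkler + 6  [with Sprinkler=6]  = 24
Harvest = min(Soil, Humidity)  [with Soil=24, Humidity=-3]  = -3
Without intervention: Soil = 3Sprinkler + 6  [with Sprinkler=6]  = 24; Wet = max(Sprinkler, Soil) - 2  [with Sprinkler=6, Soil=24]  = 22; Humidity = -Sprinkler - 3Wet + 4  [with Sprinkler=6, Wet=22]  = -68; Harvest = min(Soil, Humidity)  [with Soil=24, Humidity=-68]  = -68.
Change = -3 − (-68) = 65.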